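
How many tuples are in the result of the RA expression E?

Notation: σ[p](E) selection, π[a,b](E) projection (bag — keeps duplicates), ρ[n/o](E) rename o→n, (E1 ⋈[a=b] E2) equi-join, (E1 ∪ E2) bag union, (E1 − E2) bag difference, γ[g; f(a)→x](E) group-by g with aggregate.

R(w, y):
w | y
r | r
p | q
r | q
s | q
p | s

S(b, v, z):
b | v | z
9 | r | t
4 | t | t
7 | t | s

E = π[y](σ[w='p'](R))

Subexpression sizes:
  R → 5
  σ[w='p'](R) → 2
  π[y](σ[w='p'](R)) → 2

|E| = 2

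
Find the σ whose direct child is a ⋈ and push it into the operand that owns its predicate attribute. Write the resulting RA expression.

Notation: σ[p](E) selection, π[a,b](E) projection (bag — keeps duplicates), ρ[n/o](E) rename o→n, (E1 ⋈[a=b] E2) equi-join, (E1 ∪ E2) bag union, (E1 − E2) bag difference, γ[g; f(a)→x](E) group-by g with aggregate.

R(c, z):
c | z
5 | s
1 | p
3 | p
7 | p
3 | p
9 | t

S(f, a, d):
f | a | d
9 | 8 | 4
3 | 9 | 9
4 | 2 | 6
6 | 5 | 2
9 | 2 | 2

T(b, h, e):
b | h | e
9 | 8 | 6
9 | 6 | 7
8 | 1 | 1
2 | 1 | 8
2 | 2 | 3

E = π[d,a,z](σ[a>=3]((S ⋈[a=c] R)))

σ filters on a, owned by the left side.
E' = π[d,a,z]((σ[a>=3](S) ⋈[a=c] R))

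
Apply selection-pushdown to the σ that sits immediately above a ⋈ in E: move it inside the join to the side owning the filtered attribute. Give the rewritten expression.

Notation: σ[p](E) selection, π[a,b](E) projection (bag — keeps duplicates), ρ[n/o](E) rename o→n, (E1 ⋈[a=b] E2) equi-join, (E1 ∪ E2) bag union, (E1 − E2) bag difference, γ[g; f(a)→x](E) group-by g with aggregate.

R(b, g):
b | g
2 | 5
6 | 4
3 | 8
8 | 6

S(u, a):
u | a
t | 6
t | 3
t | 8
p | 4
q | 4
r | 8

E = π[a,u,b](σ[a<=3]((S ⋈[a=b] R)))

σ filters on a, owned by the left side.
E' = π[a,u,b]((σ[a<=3](S) ⋈[a=b] R))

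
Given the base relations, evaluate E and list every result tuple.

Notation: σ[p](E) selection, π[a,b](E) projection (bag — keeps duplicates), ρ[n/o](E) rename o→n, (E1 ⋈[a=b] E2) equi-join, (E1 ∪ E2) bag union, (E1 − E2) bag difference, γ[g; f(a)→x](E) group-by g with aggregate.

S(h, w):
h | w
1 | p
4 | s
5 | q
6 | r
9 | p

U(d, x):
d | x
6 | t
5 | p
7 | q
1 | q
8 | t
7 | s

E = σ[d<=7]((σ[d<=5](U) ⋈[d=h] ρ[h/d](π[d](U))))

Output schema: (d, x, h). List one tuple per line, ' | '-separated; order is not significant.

Subexpression sizes:
  U → 6
  σ[d<=5](U) → 2
  U → 6
  π[d](U) → 6
  ρ[h/d](π[d](U)) → 6
  (σ[d<=5](U) ⋈[d=h] ρ[h/d](π[d](U))) → 2
  σ[d<=7]((σ[d<=5](U) ⋈[d=h] ρ[h/d](π[d](U)))) → 2

== RESULT ==
d | x | h
1 | q | 1
5 | p | 5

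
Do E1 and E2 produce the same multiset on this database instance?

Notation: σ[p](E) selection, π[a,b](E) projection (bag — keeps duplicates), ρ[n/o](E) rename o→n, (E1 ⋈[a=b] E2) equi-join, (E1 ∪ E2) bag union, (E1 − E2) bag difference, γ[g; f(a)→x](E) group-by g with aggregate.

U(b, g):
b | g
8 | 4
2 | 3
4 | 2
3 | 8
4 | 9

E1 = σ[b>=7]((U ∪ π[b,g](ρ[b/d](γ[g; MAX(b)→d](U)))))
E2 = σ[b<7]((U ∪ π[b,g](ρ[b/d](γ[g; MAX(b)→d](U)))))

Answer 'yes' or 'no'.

E1 stepwise |·|:
  U → 5
  U → 5
  γ[g; MAX(b)→d](U) → 5
  ρ[b/d](γ[g; MAX(b)→d](U)) → 5
  π[b,g](ρ[b/d](γ[g; MAX(b)→d](U))) → 5
  (U ∪ π[b,g](ρ[b/d](γ[g; MAX(b)→d](U)))) → 10
  σ[b>=7]((U ∪ π[b,g](ρ[b/d](γ[g; MAX(b)→d](U))))) → 2
E2 stepwise |·|:
  U → 5
  U → 5
  γ[g; MAX(b)→d](U) → 5
  ρ[b/d](γ[g; MAX(b)→d](U)) → 5
  π[b,g](ρ[b/d](γ[g; MAX(b)→d](U))) → 5
  (U ∪ π[b,g](ρ[b/d](γ[g; MAX(b)→d](U)))) → 10
  σ[b<7]((U ∪ π[b,g](ρ[b/d](γ[g; MAX(b)→d](U))))) → 8

E1 result:
b | g
8 | 4
8 | 4
E2 result:
b | g
2 | 3
2 | 3
3 | 8
3 | 8
4 | 2
4 | 2
4 | 9
4 | 9
Witness: (2, 3) appears 0× in E1 but 2× in E2.

no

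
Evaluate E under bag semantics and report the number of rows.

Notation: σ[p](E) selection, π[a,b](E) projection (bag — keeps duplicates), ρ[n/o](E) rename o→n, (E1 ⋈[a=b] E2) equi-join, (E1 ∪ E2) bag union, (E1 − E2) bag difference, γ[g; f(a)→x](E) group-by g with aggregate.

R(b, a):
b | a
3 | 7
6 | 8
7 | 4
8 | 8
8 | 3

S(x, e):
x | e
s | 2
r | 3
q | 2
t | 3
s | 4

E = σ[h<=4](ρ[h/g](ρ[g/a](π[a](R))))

Row counts bottom-up:
  R → 5
  π[a](R) → 5
  ρ[g/a](π[a](R)) → 5
  ρ[h/g](ρ[g/a](π[a](R))) → 5
  σ[h<=4](ρ[h/g](ρ[g/a](π[a](R)))) → 2

|E| = 2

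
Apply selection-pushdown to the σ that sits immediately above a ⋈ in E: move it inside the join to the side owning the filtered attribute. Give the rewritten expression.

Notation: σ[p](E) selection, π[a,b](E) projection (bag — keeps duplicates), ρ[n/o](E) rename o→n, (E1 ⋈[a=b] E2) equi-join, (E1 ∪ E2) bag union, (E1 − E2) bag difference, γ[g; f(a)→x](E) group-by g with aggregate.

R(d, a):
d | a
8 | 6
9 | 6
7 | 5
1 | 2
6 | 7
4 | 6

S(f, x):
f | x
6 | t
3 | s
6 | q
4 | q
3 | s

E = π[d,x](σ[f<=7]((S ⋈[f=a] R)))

σ filters on f, owned by the left side.
E' = π[d,x]((σ[f<=7](S) ⋈[f=a] R))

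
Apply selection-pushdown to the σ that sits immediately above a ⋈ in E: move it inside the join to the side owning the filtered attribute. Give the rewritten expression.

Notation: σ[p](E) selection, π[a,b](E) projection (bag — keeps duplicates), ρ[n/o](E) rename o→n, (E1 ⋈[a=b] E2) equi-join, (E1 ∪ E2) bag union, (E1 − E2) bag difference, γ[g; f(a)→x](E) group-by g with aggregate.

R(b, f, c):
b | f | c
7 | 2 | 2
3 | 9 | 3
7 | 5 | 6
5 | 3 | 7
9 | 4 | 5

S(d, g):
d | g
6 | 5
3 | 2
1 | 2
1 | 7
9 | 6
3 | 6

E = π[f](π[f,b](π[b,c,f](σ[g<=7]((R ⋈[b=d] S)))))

σ filters on g, owned by the right side.
E' = π[f](π[f,b](π[b,c,f]((R ⋈[b=d] σ[g<=7](S)))))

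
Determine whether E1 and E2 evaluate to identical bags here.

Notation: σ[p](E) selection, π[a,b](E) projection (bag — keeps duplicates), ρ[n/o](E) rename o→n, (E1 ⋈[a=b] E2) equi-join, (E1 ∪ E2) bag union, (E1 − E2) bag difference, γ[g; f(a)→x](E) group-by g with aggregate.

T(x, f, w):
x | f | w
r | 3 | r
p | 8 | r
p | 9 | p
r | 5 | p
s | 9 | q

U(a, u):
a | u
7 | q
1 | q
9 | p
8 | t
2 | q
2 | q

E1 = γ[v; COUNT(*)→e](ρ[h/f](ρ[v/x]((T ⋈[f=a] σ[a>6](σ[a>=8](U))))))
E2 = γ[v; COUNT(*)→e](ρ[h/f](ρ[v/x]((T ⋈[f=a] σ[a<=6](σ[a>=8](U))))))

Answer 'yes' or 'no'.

E1 stepwise |·|:
  T → 5
  U → 6
  σ[a>=8](U) → 2
  σ[a>6](σ[a>=8](U)) → 2
  (T ⋈[f=a] σ[a>6](σ[a>=8](U))) → 3
  ρ[v/x]((T ⋈[f=a] σ[a>6](σ[a>=8](U)))) → 3
  ρ[h/f](ρ[v/x]((T ⋈[f=a] σ[a>6](σ[a>=8](U))))) → 3
  γ[v; COUNT(*)→e](ρ[h/f](ρ[v/x]((T ⋈[f=a] σ[a>6](σ[a>=8](U)))))) → 2
E2 stepwise |·|:
  T → 5
  U → 6
  σ[a>=8](U) → 2
  σ[a<=6](σ[a>=8](U)) → 0
  (T ⋈[f=a] σ[a<=6](σ[a>=8](U))) → 0
  ρ[v/x]((T ⋈[f=a] σ[a<=6](σ[a>=8](U)))) → 0
  ρ[h/f](ρ[v/x]((T ⋈[f=a] σ[a<=6](σ[a>=8](U))))) → 0
  γ[v; COUNT(*)→e](ρ[h/f](ρ[v/x]((T ⋈[f=a] σ[a<=6](σ[a>=8](U)))))) → 0

E1 result:
v | e
p | 2
s | 1
E2 result:
v | e
(0 rows)
Witness: ('s', 1) appears 1× in E1 but 0× in E2.

no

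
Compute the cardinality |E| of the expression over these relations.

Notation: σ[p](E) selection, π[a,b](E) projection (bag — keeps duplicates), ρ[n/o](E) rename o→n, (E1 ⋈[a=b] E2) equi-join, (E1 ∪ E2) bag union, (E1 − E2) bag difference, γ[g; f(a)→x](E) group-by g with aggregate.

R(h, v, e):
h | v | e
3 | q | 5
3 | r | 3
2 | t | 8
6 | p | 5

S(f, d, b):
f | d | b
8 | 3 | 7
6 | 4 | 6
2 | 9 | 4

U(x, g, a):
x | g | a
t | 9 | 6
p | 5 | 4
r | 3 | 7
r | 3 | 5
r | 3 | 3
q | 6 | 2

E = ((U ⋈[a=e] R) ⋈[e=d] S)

Subexpression sizes:
  U → 6
  R → 4
  (U ⋈[a=e] R) → 3
  S → 3
  ((U ⋈[a=e] R) ⋈[e=d] S) → 1

|E| = 1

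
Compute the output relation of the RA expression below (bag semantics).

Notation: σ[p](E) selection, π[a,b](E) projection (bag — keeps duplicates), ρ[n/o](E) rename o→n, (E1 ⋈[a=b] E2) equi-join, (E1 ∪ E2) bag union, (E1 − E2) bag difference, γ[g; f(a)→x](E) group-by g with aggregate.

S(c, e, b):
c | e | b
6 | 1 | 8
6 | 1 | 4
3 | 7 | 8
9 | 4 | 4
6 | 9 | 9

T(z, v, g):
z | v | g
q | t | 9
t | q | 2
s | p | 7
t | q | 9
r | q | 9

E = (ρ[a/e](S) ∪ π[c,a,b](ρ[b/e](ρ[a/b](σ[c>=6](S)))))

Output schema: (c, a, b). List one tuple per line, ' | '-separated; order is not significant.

Per-node cardinality:
  S → 5
  ρ[a/e](S) → 5
  S → 5
  σ[c>=6](S) → 4
  ρ[a/b](σ[c>=6](S)) → 4
  ρ[b/e](ρ[a/b](σ[c>=6](S))) → 4
  π[c,a,b](ρ[b/e](ρ[a/b](σ[c>=6](S)))) → 4
  (ρ[a/e](S) ∪ π[c,a,b](ρ[b/e](ρ[a/b](σ[c>=6](S))))) → 9

== RESULT ==
c | a | b
3 | 7 | 8
6 | 1 | 4
6 | 1 | 8
6 | 4 | 1
6 | 8 | 1
6 | 9 | 9
6 | 9 | 9
9 | 4 | 4
9 | 4 | 4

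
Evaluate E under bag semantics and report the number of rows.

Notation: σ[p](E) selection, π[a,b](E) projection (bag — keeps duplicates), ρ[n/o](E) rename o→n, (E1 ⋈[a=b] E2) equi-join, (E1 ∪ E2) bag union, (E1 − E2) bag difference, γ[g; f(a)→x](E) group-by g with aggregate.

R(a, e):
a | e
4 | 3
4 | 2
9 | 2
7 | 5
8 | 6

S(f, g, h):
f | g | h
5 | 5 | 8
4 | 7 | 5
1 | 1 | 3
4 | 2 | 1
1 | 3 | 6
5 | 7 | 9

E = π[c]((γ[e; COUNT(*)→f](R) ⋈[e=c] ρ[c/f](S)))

Subexpression sizes:
  R → 5
  γ[e; COUNT(*)→f](R) → 4
  S → 6
  ρ[c/f](S) → 6
  (γ[e; COUNT(*)→f](R) ⋈[e=c] ρ[c/f](S)) → 2
  π[c]((γ[e; COUNT(*)→f](R) ⋈[e=c] ρ[c/f](S))) → 2

|E| = 2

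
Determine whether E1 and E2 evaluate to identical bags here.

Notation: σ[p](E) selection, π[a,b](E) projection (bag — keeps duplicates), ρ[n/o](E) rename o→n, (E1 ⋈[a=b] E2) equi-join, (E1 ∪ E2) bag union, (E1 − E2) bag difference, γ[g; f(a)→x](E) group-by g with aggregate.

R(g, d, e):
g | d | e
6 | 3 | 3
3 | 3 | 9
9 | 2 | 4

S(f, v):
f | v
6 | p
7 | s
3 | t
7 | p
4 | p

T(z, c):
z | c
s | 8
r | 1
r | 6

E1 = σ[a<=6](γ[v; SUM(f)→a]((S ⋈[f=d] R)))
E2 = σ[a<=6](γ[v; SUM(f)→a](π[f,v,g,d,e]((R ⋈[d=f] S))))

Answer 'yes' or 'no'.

E1 stepwise |·|:
  S → 5
  R → 3
  (S ⋈[f=d] R) → 2
  γ[v; SUM(f)→a]((S ⋈[f=d] R)) → 1
  σ[a<=6](γ[v; SUM(f)→a]((S ⋈[f=d] R))) → 1
E2 stepwise |·|:
  R → 3
  S → 5
  (R ⋈[d=f] S) → 2
  π[f,v,g,d,e]((R ⋈[d=f] S)) → 2
  γ[v; SUM(f)→a](π[f,v,g,d,e]((R ⋈[d=f] S))) → 1
  σ[a<=6](γ[v; SUM(f)→a](π[f,v,g,d,e]((R ⋈[d=f] S)))) → 1

E1 and E2 produce the same multiset:
v | a
t | 6

yes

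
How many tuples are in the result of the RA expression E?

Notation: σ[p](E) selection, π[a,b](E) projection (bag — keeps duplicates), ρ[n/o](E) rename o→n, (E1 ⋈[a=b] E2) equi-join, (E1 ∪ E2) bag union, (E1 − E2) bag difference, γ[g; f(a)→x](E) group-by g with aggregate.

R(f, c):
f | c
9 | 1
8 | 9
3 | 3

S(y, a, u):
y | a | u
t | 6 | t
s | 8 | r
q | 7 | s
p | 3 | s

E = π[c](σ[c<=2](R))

Per-node cardinality:
  R → 3
  σ[c<=2](R) → 1
  π[c](σ[c<=2](R)) → 1

|E| = 1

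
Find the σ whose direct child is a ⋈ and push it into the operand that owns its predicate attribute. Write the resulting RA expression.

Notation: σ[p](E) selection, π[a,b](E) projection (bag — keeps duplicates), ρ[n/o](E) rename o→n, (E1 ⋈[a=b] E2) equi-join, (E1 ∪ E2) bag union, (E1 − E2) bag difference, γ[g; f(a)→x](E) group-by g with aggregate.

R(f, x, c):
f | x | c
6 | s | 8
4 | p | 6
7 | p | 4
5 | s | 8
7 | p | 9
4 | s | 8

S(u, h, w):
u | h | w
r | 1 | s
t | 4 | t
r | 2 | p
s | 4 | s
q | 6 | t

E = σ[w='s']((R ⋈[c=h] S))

σ filters on w, owned by the right side.
E' = (R ⋈[c=h] σ[w='s'](S))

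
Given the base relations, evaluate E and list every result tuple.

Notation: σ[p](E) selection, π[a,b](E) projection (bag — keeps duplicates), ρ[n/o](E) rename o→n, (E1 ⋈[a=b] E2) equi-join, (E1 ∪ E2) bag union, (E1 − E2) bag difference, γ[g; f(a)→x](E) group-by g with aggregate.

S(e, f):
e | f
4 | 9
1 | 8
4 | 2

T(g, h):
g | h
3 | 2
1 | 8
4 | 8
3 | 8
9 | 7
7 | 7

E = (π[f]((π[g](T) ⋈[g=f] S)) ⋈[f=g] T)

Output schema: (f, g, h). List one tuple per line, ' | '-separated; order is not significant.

Subexpression sizes:
  T → 6
  π[g](T) → 6
  S → 3
  (π[g](T) ⋈[g=f] S) → 1
  π[f]((π[g](T) ⋈[g=f] S)) → 1
  T → 6
  (π[f]((π[g](T) ⋈[g=f] S)) ⋈[f=g] T) → 1

== RESULT ==
f | g | h
9 | 9 | 7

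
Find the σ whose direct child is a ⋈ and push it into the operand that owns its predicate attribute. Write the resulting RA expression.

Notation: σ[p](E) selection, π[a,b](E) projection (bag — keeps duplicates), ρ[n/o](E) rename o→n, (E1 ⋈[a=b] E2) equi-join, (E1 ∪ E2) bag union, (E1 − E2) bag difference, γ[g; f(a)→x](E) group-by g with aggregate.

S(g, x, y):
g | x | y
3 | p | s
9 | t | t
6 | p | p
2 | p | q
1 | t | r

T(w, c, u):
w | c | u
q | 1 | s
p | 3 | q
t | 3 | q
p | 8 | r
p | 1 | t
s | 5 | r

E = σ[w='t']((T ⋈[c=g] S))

σ filters on w, owned by the left side.
E' = (σ[w='t'](T) ⋈[c=g] S)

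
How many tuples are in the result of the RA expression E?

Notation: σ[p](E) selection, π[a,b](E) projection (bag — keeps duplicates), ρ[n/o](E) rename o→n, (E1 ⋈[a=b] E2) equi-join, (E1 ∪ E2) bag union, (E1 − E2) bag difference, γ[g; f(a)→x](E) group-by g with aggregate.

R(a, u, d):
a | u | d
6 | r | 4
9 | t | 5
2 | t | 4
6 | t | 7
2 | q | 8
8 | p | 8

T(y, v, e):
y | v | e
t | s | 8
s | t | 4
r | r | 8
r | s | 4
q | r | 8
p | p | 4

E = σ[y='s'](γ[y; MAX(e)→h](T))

Row counts bottom-up:
  T → 6
  γ[y; MAX(e)→h](T) → 5
  σ[y='s'](γ[y; MAX(e)→h](T)) → 1

|E| = 1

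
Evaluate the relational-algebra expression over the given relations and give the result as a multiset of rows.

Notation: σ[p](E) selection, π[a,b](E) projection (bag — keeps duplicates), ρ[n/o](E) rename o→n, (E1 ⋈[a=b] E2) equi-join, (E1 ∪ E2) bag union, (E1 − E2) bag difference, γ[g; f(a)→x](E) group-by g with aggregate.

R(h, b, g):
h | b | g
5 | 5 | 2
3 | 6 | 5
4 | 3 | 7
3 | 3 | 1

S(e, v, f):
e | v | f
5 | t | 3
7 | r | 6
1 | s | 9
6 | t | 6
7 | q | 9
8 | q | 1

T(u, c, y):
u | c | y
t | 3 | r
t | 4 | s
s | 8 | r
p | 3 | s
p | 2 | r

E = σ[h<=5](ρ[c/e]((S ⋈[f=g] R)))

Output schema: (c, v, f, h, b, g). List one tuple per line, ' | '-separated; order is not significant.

Subexpression sizes:
  S → 6
  R → 4
  (S ⋈[f=g] R) → 1
  ρ[c/e]((S ⋈[f=g] R)) → 1
  σ[h<=5](ρ[c/e]((S ⋈[f=g] R))) → 1

== RESULT ==
c | v | f | h | b | g
8 | q | 1 | 3 | 3 | 1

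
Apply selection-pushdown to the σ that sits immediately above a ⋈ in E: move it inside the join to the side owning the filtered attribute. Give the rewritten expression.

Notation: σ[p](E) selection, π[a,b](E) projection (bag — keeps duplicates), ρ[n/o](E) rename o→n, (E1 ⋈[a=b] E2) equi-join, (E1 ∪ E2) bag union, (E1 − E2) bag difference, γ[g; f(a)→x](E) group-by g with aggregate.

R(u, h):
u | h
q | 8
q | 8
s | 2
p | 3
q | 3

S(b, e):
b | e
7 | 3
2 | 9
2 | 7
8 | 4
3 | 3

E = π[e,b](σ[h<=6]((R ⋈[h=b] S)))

σ filters on h, owned by the left side.
E' = π[e,b]((σ[h<=6](R) ⋈[h=b] S))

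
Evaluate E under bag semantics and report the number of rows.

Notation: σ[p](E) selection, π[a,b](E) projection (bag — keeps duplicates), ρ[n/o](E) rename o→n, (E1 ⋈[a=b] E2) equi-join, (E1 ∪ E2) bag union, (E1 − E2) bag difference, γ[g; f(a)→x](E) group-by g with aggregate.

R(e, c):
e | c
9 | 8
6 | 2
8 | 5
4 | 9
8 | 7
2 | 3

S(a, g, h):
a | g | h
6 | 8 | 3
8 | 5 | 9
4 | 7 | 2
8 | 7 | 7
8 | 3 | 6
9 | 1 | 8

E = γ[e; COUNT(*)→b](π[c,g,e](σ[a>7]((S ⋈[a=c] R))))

Row counts bottom-up:
  S → 6
  R → 6
  (S ⋈[a=c] R) → 4
  σ[a>7]((S ⋈[a=c] R)) → 4
  π[c,g,e](σ[a>7]((S ⋈[a=c] R))) → 4
  γ[e; COUNT(*)→b](π[c,g,e](σ[a>7]((S ⋈[a=c] R)))) → 2

|E| = 2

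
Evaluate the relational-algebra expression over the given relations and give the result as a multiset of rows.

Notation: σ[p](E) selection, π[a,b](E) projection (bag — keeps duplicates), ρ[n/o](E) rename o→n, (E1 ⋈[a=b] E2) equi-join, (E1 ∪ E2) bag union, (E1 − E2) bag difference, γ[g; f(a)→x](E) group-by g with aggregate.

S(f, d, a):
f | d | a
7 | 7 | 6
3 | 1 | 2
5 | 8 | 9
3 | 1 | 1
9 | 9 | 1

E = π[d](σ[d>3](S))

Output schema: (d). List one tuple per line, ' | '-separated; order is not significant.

Per-node cardinality:
  S → 5
  σ[d>3](S) → 3
  π[d](σ[d>3](S)) → 3

== RESULT ==
d
7
8
9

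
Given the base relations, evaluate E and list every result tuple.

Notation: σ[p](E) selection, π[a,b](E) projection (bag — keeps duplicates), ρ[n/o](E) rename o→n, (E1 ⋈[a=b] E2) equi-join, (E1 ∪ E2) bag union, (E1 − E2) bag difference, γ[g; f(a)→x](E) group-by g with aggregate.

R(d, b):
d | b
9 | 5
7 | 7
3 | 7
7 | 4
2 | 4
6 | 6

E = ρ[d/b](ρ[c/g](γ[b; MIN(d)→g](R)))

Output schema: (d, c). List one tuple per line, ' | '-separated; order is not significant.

Row counts bottom-up:
  R → 6
  γ[b; MIN(d)→g](R) → 4
  ρ[c/g](γ[b; MIN(d)→g](R)) → 4
  ρ[d/b](ρ[c/g](γ[b; MIN(d)→g](R))) → 4

== RESULT ==
d | c
4 | 2
5 | 9
6 | 6
7 | 3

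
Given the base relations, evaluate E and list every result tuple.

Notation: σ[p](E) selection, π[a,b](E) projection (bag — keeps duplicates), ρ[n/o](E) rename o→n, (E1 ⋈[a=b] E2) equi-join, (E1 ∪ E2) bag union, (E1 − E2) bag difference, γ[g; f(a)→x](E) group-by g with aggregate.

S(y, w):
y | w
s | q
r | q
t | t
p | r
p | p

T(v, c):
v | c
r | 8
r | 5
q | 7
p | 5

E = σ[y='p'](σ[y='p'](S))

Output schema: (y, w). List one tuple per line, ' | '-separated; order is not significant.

Per-node cardinality:
  S → 5
  σ[y='p'](S) → 2
  σ[y='p'](σ[y='p'](S)) → 2

== RESULT ==
y | w
p | p
p | r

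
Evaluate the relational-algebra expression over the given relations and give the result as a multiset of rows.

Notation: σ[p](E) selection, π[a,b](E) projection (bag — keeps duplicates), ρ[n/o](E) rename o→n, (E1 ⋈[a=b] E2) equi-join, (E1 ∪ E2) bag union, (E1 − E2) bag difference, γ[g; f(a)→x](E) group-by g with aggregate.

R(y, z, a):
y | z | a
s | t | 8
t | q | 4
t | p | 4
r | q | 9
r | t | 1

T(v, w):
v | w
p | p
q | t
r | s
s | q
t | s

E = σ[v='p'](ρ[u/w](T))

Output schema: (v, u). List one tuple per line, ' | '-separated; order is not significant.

Row counts bottom-up:
  T → 5
  ρ[u/w](T) → 5
  σ[v='p'](ρ[u/w](T)) → 1

== RESULT ==
v | u
p | p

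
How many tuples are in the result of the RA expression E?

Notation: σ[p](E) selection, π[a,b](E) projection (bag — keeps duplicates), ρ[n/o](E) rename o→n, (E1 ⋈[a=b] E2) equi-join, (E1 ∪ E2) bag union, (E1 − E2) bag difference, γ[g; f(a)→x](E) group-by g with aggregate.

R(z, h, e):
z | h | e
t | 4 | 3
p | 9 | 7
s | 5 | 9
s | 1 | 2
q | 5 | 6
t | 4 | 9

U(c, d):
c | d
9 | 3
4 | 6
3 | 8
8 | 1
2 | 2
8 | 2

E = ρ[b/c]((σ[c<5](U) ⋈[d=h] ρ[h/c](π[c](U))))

Stepwise |·|:
  U → 6
  σ[c<5](U) → 3
  U → 6
  π[c](U) → 6
  ρ[h/c](π[c](U)) → 6
  (σ[c<5](U) ⋈[d=h] ρ[h/c](π[c](U))) → 3
  ρ[b/c]((σ[c<5](U) ⋈[d=h] ρ[h/c](π[c](U)))) → 3

|E| = 3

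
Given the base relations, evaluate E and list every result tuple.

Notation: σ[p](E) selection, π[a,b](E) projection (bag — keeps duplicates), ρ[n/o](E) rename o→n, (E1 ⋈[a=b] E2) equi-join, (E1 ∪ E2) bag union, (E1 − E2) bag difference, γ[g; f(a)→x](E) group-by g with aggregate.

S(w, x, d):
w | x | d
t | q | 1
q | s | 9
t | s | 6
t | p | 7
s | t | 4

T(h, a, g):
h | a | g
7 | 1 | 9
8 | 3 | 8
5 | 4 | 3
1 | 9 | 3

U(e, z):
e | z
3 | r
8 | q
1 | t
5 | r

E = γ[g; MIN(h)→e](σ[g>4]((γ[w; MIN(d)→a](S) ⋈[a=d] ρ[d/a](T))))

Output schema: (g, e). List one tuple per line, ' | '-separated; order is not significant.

Per-node cardinality:
  S → 5
  γ[w; MIN(d)→a](S) → 3
  T → 4
  ρ[d/a](T) → 4
  (γ[w; MIN(d)→a](S) ⋈[a=d] ρ[d/a](T)) → 3
  σ[g>4]((γ[w; MIN(d)→a](S) ⋈[a=d] ρ[d/a](T))) → 1
  γ[g; MIN(h)→e](σ[g>4]((γ[w; MIN(d)→a](S) ⋈[a=d] ρ[d/a](T)))) → 1

== RESULT ==
g | e
9 | 7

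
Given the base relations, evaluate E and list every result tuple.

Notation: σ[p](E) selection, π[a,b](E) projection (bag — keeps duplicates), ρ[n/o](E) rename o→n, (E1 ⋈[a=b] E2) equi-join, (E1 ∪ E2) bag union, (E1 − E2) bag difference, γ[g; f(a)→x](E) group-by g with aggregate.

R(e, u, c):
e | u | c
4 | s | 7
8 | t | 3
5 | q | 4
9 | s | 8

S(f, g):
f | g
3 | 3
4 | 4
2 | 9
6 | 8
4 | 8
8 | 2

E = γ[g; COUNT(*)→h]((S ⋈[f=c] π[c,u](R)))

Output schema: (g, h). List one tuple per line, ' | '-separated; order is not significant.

Per-node cardinality:
  S → 6
  R → 4
  π[c,u](R) → 4
  (S ⋈[f=c] π[c,u](R)) → 4
  γ[g; COUNT(*)→h]((S ⋈[f=c] π[c,u](R))) → 4

== RESULT ==
g | h
2 | 1
3 | 1
4 | 1
8 | 1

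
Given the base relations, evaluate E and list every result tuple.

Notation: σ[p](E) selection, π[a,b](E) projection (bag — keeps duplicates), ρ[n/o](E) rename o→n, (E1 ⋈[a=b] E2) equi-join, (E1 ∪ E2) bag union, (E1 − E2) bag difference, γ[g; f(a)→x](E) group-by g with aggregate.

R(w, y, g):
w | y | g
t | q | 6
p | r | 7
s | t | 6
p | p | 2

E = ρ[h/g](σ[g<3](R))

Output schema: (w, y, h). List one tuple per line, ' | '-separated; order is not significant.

Row counts bottom-up:
  R → 4
  σ[g<3](R) → 1
  ρ[h/g](σ[g<3](R)) → 1

== RESULT ==
w | y | h
p | p | 2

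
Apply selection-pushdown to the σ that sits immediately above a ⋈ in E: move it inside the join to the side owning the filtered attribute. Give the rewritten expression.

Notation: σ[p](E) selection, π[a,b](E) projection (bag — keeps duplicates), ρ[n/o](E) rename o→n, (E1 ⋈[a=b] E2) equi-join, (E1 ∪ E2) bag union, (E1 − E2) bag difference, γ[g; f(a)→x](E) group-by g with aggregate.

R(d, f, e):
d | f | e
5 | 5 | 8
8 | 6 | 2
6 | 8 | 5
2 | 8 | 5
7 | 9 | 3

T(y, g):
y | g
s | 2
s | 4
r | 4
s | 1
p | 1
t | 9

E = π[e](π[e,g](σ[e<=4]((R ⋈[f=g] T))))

σ filters on e, owned by the left side.
E' = π[e](π[e,g]((σ[e<=4](R) ⋈[f=g] T)))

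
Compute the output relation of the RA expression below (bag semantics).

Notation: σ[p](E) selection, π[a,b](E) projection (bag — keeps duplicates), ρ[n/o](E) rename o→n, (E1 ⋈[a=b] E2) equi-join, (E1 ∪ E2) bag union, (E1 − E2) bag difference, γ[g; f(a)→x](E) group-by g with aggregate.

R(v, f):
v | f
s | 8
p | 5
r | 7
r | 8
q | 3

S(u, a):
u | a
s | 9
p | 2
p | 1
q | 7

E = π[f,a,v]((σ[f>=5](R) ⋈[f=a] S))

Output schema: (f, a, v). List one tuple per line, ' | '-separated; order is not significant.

Stepwise |·|:
  R → 5
  σ[f>=5](R) → 4
  S → 4
  (σ[f>=5](R) ⋈[f=a] S) → 1
  π[f,a,v]((σ[f>=5](R) ⋈[f=a] S)) → 1

== RESULT ==
f | a | v
7 | 7 | r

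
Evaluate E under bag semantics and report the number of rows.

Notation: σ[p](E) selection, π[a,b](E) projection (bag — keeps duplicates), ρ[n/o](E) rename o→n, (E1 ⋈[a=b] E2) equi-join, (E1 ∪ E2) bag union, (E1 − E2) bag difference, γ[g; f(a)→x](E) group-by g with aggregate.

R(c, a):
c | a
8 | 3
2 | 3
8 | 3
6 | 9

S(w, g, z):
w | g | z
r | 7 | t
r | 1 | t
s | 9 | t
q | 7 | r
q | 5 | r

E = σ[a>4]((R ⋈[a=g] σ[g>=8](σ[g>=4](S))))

Row counts bottom-up:
  R → 4
  S → 5
  σ[g>=4](S) → 4
  σ[g>=8](σ[g>=4](S)) → 1
  (R ⋈[a=g] σ[g>=8](σ[g>=4](S))) → 1
  σ[a>4]((R ⋈[a=g] σ[g>=8](σ[g>=4](S)))) → 1

|E| = 1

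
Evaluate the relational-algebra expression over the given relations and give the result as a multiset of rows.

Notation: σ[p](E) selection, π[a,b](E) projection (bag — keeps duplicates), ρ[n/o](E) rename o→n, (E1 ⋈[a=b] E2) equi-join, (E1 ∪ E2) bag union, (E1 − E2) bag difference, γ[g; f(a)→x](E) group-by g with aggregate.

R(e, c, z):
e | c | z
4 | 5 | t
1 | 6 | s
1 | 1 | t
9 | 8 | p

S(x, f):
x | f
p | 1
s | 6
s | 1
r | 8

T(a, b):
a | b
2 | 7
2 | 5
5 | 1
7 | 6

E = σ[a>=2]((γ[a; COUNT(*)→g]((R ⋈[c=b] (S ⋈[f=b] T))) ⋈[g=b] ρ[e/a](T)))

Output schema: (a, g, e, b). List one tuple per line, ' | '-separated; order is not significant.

Per-node cardinality:
  R → 4
  S → 4
  T → 4
  (S ⋈[f=b] T) → 3
  (R ⋈[c=b] (S ⋈[f=b] T)) → 3
  γ[a; COUNT(*)→g]((R ⋈[c=b] (S ⋈[f=b] T))) → 2
  T → 4
  ρ[e/a](T) → 4
  (γ[a; COUNT(*)→g]((R ⋈[c=b] (S ⋈[f=b] T))) ⋈[g=b] ρ[e/a](T)) → 1
  σ[a>=2]((γ[a; COUNT(*)→g]((R ⋈[c=b] (S ⋈[f=b] T))) ⋈[g=b] ρ[e/a](T))) → 1

== RESULT ==
a | g | e | b
7 | 1 | 5 | 1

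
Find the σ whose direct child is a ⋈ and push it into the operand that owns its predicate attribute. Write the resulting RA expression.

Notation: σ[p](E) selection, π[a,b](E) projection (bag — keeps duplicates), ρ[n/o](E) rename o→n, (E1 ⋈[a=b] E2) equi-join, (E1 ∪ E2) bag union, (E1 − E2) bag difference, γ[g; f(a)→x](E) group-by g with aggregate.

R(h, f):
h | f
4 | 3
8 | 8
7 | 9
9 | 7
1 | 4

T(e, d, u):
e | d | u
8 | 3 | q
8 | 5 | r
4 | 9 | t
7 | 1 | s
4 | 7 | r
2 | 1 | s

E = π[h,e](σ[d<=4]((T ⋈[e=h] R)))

σ filters on d, owned by the left side.
E' = π[h,e]((σ[d<=4](T) ⋈[e=h] R))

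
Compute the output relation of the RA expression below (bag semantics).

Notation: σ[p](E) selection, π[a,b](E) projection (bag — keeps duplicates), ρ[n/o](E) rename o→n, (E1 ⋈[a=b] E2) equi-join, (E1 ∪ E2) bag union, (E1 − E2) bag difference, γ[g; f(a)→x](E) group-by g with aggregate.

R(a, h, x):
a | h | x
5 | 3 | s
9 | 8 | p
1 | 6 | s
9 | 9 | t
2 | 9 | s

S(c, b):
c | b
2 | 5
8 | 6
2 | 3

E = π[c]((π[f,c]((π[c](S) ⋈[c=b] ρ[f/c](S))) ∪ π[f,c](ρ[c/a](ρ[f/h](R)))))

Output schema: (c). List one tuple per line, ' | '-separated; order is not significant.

Stepwise |·|:
  S → 3
  π[c](S) → 3
  S → 3
  ρ[f/c](S) → 3
  (π[c](S) ⋈[c=b] ρ[f/c](S)) → 0
  π[f,c]((π[c](S) ⋈[c=b] ρ[f/c](S))) → 0
  R → 5
  ρ[f/h](R) → 5
  ρ[c/a](ρ[f/h](R)) → 5
  π[f,c](ρ[c/a](ρ[f/h](R))) → 5
  (π[f,c]((π[c](S) ⋈[c=b] ρ[f/c](S))) ∪ π[f,c](ρ[c/a](ρ[f/h](R)))) → 5
  π[c]((π[f,c]((π[c](S) ⋈[c=b] ρ[f/c](S))) ∪ π[f,c](ρ[c/a](ρ[f/h](R))))) → 5

== RESULT ==
c
1
2
5
9
9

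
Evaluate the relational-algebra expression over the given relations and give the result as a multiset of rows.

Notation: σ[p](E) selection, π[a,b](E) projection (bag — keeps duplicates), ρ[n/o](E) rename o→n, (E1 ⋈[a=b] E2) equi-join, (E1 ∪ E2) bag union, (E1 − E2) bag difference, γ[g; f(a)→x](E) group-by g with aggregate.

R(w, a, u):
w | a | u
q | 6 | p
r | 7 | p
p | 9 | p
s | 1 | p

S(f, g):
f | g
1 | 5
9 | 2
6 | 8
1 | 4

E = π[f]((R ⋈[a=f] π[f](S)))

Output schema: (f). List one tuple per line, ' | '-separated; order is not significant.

Subexpression sizes:
  R → 4
  S → 4
  π[f](S) → 4
  (R ⋈[a=f] π[f](S)) → 4
  π[f]((R ⋈[a=f] π[f](S))) → 4

== RESULT ==
f
1
1
6
9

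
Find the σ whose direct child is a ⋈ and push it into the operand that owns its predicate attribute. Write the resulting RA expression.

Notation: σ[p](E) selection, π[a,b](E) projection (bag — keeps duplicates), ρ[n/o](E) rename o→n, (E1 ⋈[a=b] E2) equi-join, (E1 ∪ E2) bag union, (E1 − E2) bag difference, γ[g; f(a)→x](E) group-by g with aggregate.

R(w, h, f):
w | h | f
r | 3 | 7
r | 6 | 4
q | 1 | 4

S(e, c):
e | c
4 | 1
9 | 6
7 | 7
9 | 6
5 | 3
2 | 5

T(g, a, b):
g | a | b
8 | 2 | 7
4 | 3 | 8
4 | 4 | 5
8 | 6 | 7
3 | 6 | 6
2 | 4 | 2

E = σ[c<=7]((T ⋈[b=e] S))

σ filters on c, owned by the right side.
E' = (T ⋈[b=e] σ[c<=7](S))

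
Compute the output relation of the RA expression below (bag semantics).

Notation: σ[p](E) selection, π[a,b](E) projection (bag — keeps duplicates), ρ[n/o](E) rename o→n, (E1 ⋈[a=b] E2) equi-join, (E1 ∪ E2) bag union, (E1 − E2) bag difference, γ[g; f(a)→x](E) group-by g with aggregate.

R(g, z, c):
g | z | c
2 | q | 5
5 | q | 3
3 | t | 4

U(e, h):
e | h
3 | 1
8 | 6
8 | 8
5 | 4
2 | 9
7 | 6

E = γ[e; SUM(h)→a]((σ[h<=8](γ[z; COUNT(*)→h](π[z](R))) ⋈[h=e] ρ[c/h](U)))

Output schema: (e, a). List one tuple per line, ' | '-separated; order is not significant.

Per-node cardinality:
  R → 3
  π[z](R) → 3
  γ[z; COUNT(*)→h](π[z](R)) → 2
  σ[h<=8](γ[z; COUNT(*)→h](π[z](R))) → 2
  U → 6
  ρ[c/h](U) → 6
  (σ[h<=8](γ[z; COUNT(*)→h](π[z](R))) ⋈[h=e] ρ[c/h](U)) → 1
  γ[e; SUM(h)→a]((σ[h<=8](γ[z; COUNT(*)→h](π[z](R))) ⋈[h=e] ρ[c/h](U))) → 1

== RESULT ==
e | a
2 | 2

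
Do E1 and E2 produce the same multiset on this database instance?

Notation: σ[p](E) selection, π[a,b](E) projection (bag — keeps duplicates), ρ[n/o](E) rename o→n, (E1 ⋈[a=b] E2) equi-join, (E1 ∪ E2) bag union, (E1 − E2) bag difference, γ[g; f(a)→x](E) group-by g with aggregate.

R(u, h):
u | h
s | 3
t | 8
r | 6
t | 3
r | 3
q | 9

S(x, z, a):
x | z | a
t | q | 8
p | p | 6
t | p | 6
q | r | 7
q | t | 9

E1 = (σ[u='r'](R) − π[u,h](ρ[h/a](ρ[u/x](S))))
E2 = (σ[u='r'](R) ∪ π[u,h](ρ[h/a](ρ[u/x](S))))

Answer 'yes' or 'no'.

E1 row counts bottom-up:
  R → 6
  σ[u='r'](R) → 2
  S → 5
  ρ[u/x](S) → 5
  ρ[h/a](ρ[u/x](S)) → 5
  π[u,h](ρ[h/a](ρ[u/x](S))) → 5
  (σ[u='r'](R) − π[u,h](ρ[h/a](ρ[u/x](S)))) → 2
E2 row counts bottom-up:
  R → 6
  σ[u='r'](R) → 2
  S → 5
  ρ[u/x](S) → 5
  ρ[h/a](ρ[u/x](S)) → 5
  π[u,h](ρ[h/a](ρ[u/x](S))) → 5
  (σ[u='r'](R) ∪ π[u,h](ρ[h/a](ρ[u/x](S)))) → 7

E1 result:
u | h
r | 3
r | 6
E2 result:
u | h
p | 6
q | 7
q | 9
r | 3
r | 6
t | 6
t | 8
Witness: ('t', 8) appears 0× in E1 but 1× in E2.

no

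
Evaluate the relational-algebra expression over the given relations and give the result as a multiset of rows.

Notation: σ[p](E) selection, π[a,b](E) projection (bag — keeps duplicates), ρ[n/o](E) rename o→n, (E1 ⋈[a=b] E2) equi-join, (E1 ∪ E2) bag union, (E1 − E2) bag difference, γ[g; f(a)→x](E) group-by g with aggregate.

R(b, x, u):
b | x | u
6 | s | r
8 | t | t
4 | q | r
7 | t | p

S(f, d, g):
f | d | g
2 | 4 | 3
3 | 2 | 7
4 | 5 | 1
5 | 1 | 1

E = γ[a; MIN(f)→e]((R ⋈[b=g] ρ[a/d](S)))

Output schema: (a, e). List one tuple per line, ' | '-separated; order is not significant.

Per-node cardinality:
  R → 4
  S → 4
  ρ[a/d](S) → 4
  (R ⋈[b=g] ρ[a/d](S)) → 1
  γ[a; MIN(f)→e]((R ⋈[b=g] ρ[a/d](S))) → 1

== RESULT ==
a | e
2 | 3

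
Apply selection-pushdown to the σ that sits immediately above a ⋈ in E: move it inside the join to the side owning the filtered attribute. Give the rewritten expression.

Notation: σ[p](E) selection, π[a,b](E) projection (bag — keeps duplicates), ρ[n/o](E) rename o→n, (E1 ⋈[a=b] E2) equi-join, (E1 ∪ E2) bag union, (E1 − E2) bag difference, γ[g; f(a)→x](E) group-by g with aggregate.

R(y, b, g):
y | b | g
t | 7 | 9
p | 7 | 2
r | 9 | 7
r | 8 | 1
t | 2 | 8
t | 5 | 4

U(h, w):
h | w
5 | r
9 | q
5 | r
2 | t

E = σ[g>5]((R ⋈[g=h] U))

σ filters on g, owned by the left side.
E' = (σ[g>5](R) ⋈[g=h] U)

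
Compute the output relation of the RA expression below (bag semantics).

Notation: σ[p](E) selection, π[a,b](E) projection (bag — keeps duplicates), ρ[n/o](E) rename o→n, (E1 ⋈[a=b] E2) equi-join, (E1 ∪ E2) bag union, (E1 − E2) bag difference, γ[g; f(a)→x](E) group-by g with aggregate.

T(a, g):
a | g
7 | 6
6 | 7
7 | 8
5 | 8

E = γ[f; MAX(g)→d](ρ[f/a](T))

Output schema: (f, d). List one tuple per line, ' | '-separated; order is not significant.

Per-node cardinality:
  T → 4
  ρ[f/a](T) → 4
  γ[f; MAX(g)→d](ρ[f/a](T)) → 3

== RESULT ==
f | d
5 | 8
6 | 7
7 | 8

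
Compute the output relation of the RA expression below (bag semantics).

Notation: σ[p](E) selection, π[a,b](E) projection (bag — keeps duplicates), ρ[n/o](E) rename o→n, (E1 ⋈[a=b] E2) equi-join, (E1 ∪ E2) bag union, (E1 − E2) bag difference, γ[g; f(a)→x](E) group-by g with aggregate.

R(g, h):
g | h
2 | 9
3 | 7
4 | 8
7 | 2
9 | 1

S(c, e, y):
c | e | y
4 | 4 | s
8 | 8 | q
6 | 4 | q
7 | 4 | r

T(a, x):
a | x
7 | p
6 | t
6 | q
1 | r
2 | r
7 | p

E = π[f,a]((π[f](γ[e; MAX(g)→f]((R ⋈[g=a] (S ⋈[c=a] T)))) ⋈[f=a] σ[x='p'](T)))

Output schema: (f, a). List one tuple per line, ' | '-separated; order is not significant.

Row counts bottom-up:
  R → 5
  S → 4
  T → 6
  (S ⋈[c=a] T) → 4
  (R ⋈[g=a] (S ⋈[c=a] T)) → 2
  γ[e; MAX(g)→f]((R ⋈[g=a] (S ⋈[c=a] T))) → 1
  π[f](γ[e; MAX(g)→f]((R ⋈[g=a] (S ⋈[c=a] T)))) → 1
  T → 6
  σ[x='p'](T) → 2
  (π[f](γ[e; MAX(g)→f]((R ⋈[g=a] (S ⋈[c=a] T)))) ⋈[f=a] σ[x='p'](T)) → 2
  π[f,a]((π[f](γ[e; MAX(g)→f]((R ⋈[g=a] (S ⋈[c=a] T)))) ⋈[f=a] σ[x='p'](T))) → 2

== RESULT ==
f | a
7 | 7
7 | 7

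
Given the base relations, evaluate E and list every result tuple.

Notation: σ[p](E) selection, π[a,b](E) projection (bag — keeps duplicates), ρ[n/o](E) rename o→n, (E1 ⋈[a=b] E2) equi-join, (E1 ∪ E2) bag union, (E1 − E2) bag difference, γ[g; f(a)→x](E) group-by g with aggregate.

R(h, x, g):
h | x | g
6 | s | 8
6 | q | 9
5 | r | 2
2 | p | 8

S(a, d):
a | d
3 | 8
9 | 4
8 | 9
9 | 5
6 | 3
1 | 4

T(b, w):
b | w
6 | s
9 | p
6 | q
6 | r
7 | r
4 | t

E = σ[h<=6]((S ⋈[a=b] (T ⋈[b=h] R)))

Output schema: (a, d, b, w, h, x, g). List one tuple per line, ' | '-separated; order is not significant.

Row counts bottom-up:
  S → 6
  T → 6
  R → 4
  (T ⋈[b=h] R) → 6
  (S ⋈[a=b] (T ⋈[b=h] R)) → 6
  σ[h<=6]((S ⋈[a=b] (T ⋈[b=h] R))) → 6

== RESULT ==
a | d | b | w | h | x | g
6 | 3 | 6 | q | 6 | q | 9
6 | 3 | 6 | q | 6 | s | 8
6 | 3 | 6 | r | 6 | q | 9
6 | 3 | 6 | r | 6 | s | 8
6 | 3 | 6 | s | 6 | q | 9
6 | 3 | 6 | s | 6 | s | 8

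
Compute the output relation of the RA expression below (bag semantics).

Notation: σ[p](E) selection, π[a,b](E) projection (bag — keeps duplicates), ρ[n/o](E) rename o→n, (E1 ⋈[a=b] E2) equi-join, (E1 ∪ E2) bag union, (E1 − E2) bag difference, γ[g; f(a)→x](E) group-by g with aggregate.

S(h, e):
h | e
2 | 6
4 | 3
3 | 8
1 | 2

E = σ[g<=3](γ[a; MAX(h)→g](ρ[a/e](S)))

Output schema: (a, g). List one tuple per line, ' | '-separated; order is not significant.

Per-node cardinality:
  S → 4
  ρ[a/e](S) → 4
  γ[a; MAX(h)→g](ρ[a/e](S)) → 4
  σ[g<=3](γ[a; MAX(h)→g](ρ[a/e](S))) → 3

== RESULT ==
a | g
2 | 1
6 | 2
8 | 3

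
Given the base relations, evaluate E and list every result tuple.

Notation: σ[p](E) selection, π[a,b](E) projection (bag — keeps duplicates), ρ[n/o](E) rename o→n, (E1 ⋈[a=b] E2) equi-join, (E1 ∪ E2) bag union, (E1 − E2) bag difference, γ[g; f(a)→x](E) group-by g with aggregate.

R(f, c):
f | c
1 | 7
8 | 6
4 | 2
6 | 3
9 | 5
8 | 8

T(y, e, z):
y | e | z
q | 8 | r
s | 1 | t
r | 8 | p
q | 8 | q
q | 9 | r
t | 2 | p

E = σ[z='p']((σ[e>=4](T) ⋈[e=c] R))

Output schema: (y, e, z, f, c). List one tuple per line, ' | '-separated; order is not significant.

Stepwise |·|:
  T → 6
  σ[e>=4](T) → 4
  R → 6
  (σ[e>=4](T) ⋈[e=c] R) → 3
  σ[z='p']((σ[e>=4](T) ⋈[e=c] R)) → 1

== RESULT ==
y | e | z | f | c
r | 8 | p | 8 | 8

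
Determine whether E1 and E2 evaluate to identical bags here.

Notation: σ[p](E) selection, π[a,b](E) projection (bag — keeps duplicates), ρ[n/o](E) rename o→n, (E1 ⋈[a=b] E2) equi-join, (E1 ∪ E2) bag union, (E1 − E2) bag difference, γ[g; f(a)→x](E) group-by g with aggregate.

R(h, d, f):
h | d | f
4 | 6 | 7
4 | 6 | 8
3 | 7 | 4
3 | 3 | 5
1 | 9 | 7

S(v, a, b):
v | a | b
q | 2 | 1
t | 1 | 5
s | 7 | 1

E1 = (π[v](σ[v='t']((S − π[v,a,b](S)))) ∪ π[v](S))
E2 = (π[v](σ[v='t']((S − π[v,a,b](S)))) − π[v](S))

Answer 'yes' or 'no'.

E1 per-node cardinality:
  S → 3
  S → 3
  π[v,a,b](S) → 3
  (S − π[v,a,b](S)) → 0
  σ[v='t']((S − π[v,a,b](S))) → 0
  π[v](σ[v='t']((S − π[v,a,b](S)))) → 0
  S → 3
  π[v](S) → 3
  (π[v](σ[v='t']((S − π[v,a,b](S)))) ∪ π[v](S)) → 3
E2 per-node cardinality:
  S → 3
  S → 3
  π[v,a,b](S) → 3
  (S − π[v,a,b](S)) → 0
  σ[v='t']((S − π[v,a,b](S))) → 0
  π[v](σ[v='t']((S − π[v,a,b](S)))) → 0
  S → 3
  π[v](S) → 3
  (π[v](σ[v='t']((S − π[v,a,b](S)))) − π[v](S)) → 0

E1 result:
v
q
s
t
E2 result:
v
(0 rows)
Witness: ('t',) appears 1× in E1 but 0× in E2.

no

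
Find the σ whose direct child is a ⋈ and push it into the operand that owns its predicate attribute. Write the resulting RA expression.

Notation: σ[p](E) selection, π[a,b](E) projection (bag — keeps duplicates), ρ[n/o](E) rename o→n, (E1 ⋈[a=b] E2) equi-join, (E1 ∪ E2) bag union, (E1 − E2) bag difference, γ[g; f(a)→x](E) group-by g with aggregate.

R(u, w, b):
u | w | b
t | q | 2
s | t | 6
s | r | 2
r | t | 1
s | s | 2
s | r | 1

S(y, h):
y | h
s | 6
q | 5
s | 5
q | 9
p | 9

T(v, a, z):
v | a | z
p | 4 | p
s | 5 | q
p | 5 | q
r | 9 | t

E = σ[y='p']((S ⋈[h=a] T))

σ filters on y, owned by the left side.
E' = (σ[y='p'](S) ⋈[h=a] T)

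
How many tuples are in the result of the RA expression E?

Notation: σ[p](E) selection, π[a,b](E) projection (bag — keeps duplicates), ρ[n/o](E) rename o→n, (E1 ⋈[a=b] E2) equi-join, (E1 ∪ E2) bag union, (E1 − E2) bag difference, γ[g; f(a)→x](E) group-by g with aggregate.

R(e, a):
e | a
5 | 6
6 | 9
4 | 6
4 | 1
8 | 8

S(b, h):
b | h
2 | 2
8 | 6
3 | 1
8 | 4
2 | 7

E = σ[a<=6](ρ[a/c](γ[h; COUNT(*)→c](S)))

Row counts bottom-up:
  S → 5
  γ[h; COUNT(*)→c](S) → 5
  ρ[a/c](γ[h; COUNT(*)→c](S)) → 5
  σ[a<=6](ρ[a/c](γ[h; COUNT(*)→c](S))) → 5

|E| = 5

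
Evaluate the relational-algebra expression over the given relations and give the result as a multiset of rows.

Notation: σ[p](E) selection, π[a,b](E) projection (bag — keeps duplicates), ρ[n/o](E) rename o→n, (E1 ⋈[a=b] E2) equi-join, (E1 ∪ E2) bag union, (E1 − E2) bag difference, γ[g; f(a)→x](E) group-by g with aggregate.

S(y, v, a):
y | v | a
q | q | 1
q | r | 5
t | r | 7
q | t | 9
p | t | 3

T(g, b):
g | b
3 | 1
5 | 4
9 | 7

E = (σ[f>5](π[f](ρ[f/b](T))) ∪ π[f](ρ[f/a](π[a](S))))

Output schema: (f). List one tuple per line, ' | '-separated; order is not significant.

Row counts bottom-up:
  T → 3
  ρ[f/b](T) → 3
  π[f](ρ[f/b](T)) → 3
  σ[f>5](π[f](ρ[f/b](T))) → 1
  S → 5
  π[a](S) → 5
  ρ[f/a](π[a](S)) → 5
  π[f](ρ[f/a](π[a](S))) → 5
  (σ[f>5](π[f](ρ[f/b](T))) ∪ π[f](ρ[f/a](π[a](S)))) → 6

== RESULT ==
f
1
3
5
7
7
9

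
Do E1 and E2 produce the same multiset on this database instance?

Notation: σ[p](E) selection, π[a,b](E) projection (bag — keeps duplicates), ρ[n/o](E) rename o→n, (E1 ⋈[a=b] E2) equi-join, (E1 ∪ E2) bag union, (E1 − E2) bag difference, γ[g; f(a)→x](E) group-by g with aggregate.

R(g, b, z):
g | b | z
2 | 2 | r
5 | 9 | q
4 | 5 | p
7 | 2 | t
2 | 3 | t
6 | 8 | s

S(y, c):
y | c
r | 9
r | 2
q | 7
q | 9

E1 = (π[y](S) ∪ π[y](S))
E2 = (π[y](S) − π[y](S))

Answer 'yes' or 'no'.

E1 stepwise |·|:
  S → 4
  π[y](S) → 4
  S → 4
  π[y](S) → 4
  (π[y](S) ∪ π[y](S)) → 8
E2 stepwise |·|:
  S → 4
  π[y](S) → 4
  S → 4
  π[y](S) → 4
  (π[y](S) − π[y](S)) → 0

E1 result:
y
q
q
q
q
r
r
r
r
E2 result:
y
(0 rows)
Witness: ('q',) appears 4× in E1 but 0× in E2.

no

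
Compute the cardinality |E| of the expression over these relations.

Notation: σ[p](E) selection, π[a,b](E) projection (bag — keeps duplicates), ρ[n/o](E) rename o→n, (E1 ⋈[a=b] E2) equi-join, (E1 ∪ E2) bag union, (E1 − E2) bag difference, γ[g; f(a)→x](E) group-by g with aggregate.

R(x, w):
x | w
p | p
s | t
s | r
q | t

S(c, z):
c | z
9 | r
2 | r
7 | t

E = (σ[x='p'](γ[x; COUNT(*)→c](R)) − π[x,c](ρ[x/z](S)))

Stepwise |·|:
  R → 4
  γ[x; COUNT(*)→c](R) → 3
  σ[x='p'](γ[x; COUNT(*)→c](R)) → 1
  S → 3
  ρ[x/z](S) → 3
  π[x,c](ρ[x/z](S)) → 3
  (σ[x='p'](γ[x; COUNT(*)→c](R)) − π[x,c](ρ[x/z](S))) → 1

|E| = 1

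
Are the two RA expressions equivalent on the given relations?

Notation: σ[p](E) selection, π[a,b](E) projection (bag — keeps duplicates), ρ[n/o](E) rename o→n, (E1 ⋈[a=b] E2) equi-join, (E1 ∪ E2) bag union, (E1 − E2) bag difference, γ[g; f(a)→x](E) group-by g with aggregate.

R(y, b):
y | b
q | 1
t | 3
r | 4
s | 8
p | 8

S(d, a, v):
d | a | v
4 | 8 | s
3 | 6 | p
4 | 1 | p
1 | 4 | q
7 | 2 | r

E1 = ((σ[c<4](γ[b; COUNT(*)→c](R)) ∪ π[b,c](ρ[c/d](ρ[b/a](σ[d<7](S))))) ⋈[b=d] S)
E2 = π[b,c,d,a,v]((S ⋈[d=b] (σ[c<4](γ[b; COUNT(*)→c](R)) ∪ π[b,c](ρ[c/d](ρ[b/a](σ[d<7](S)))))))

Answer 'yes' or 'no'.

E1 stepwise |·|:
  R → 5
  γ[b; COUNT(*)→c](R) → 4
  σ[c<4](γ[b; COUNT(*)→c](R)) → 4
  S → 5
  σ[d<7](S) → 4
  ρ[b/a](σ[d<7](S)) → 4
  ρ[c/d](ρ[b/a](σ[d<7](S))) → 4
  π[b,c](ρ[c/d](ρ[b/a](σ[d<7](S)))) → 4
  (σ[c<4](γ[b; COUNT(*)→c](R)) ∪ π[b,c](ρ[c/d](ρ[b/a](σ[d<7](S))))) → 8
  S → 5
  ((σ[c<4](γ[b; COUNT(*)→c](R)) ∪ π[b,c](ρ[c/d](ρ[b/a](σ[d<7](S))))) ⋈[b=d] S) → 7
E2 stepwise |·|:
  S → 5
  R → 5
  γ[b; COUNT(*)→c](R) → 4
  σ[c<4](γ[b; COUNT(*)→c](R)) → 4
  S → 5
  σ[d<7](S) → 4
  ρ[b/a](σ[d<7](S)) → 4
  ρ[c/d](ρ[b/a](σ[d<7](S))) → 4
  π[b,c](ρ[c/d](ρ[b/a](σ[d<7](S)))) → 4
  (σ[c<4](γ[b; COUNT(*)→c](R)) ∪ π[b,c](ρ[c/d](ρ[b/a](σ[d<7](S))))) → 8
  (S ⋈[d=b] (σ[c<4](γ[b; COUNT(*)→c](R)) ∪ π[b,c](ρ[c/d](ρ[b/a](σ[d<7](S)))))) → 7
  π[b,c,d,a,v]((S ⋈[d=b] (σ[c<4](γ[b; COUNT(*)→c](R)) ∪ π[b,c](ρ[c/d](ρ[b/a](σ[d<7](S))))))) → 7

E1 and E2 produce the same multiset:
b | c | d | a | v
1 | 1 | 1 | 4 | q
1 | 4 | 1 | 4 | q
3 | 1 | 3 | 6 | p
4 | 1 | 4 | 1 | p
4 | 1 | 4 | 1 | p
4 | 1 | 4 | 8 | s
4 | 1 | 4 | 8 | s

yes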